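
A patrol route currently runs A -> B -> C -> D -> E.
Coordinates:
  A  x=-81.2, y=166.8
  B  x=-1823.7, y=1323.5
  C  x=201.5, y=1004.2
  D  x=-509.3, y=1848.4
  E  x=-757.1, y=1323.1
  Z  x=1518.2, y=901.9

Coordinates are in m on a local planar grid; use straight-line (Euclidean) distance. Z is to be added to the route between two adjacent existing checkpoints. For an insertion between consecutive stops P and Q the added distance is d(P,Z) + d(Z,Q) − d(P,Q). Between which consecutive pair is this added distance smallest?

between C and D

Added distance for inserting Z between each consecutive pair:
A–B: 3037.2 m
B–C: 2638.8 m
C–D: 2454.6 m
D–E: 3970.7 m
Smallest added distance is 2454.6 m, inserting between C and D.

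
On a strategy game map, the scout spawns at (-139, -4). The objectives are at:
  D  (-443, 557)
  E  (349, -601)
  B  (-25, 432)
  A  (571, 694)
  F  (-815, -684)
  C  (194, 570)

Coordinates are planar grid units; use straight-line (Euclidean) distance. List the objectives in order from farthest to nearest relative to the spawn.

Computing each straight-line distance from (-139, -4):
A (571, 694): 995.6
F (-815, -684): 958.8
E (349, -601): 771.1
C (194, 570): 663.6
D (-443, 557): 638.1
B (-25, 432): 450.7

A, F, E, C, D, B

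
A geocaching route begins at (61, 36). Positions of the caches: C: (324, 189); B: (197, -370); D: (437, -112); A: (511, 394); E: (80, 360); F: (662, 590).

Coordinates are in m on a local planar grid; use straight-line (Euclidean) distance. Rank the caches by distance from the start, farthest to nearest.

Distance from the start at (61, 36) to each:
F (662, 590): 817.4 m
A (511, 394): 575.0 m
B (197, -370): 428.2 m
D (437, -112): 404.1 m
E (80, 360): 324.6 m
C (324, 189): 304.3 m

F, A, B, D, E, C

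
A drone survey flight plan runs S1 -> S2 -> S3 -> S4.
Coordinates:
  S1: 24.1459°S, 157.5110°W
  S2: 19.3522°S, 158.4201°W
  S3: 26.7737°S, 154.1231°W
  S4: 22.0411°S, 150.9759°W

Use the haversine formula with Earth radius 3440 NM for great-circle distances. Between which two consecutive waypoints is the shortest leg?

Leg distances:
S1→S2: 292.2 NM
S2→S3: 504.7 NM
S3→S4: 332.1 NM
The shortest leg is S1–S2 at 292.2 NM.

S1–S2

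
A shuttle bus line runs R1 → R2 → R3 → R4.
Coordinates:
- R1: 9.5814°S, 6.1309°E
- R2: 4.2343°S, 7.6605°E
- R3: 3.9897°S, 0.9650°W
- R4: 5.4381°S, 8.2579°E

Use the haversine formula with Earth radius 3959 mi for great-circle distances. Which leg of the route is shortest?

Leg distances:
R1→R2: 384.1 mi
R2→R3: 594.7 mi
R3→R4: 642.9 mi
The shortest leg is R1–R2 at 384.1 mi.

R1–R2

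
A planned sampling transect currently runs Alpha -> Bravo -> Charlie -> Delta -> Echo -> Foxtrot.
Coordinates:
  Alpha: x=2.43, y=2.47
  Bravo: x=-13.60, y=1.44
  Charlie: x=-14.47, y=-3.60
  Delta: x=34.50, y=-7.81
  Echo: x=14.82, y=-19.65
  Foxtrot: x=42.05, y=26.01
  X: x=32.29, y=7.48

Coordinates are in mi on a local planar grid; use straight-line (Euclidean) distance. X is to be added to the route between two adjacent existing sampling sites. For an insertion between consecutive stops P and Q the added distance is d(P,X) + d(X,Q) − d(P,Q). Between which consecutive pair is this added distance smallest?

Added distance for inserting X between each consecutive pair:
Alpha–Bravo: 60.5 mi
Bravo–Charlie: 89.2 mi
Charlie–Delta: 14.4 mi
Delta–Echo: 24.7 mi
Echo–Foxtrot: 0.0 mi
Smallest added distance is 0.0 mi, inserting between Echo and Foxtrot.

between Echo and Foxtrot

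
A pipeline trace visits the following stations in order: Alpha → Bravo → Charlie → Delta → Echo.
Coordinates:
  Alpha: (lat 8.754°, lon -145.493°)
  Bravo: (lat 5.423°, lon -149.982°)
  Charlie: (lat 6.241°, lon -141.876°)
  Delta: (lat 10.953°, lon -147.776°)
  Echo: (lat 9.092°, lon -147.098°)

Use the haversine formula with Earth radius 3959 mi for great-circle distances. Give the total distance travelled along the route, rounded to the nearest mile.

Leg distances:
Alpha→Bravo: 384.3 mi  (cumulative 384.3 mi)
Bravo→Charlie: 560.1 mi  (cumulative 944.4 mi)
Charlie→Delta: 518.1 mi  (cumulative 1462.4 mi)
Delta→Echo: 136.6 mi  (cumulative 1599.0 mi)
Total route length ≈ 1599 mi.

1599 mi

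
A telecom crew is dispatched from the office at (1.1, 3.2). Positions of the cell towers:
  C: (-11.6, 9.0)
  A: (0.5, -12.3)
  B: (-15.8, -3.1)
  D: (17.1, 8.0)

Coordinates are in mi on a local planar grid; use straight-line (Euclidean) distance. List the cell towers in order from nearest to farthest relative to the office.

C, A, D, B

Computing each straight-line distance from (1.1, 3.2):
C (-11.6, 9.0): 14.0 mi
A (0.5, -12.3): 15.5 mi
D (17.1, 8.0): 16.7 mi
B (-15.8, -3.1): 18.0 mi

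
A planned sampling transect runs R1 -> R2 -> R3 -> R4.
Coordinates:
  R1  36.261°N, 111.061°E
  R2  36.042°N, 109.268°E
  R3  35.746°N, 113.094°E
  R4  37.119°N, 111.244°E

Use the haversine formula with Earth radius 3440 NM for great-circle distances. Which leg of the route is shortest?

Leg distances:
R1→R2: 87.9 NM
R2→R3: 186.9 NM
R3→R4: 121.6 NM
The shortest leg is R1–R2 at 87.9 NM.

R1–R2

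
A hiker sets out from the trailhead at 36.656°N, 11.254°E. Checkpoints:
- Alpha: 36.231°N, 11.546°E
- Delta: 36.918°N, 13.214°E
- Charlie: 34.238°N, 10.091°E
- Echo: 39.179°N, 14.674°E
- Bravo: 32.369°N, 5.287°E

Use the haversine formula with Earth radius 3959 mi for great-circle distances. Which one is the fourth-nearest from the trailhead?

Distance to each, sorted:
Alpha: 33.6 mi
Delta: 110.0 mi
Charlie: 179.4 mi
Echo: 255.2 mi
Bravo: 450.6 mi
The fourth-nearest is Echo at 255.2 mi.

Echo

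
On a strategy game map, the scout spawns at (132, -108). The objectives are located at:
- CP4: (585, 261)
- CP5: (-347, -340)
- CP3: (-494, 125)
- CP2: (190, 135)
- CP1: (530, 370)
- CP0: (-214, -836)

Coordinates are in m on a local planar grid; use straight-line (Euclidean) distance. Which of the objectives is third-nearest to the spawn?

CP4

Distance to each, sorted:
CP2: 249.8 m
CP5: 532.2 m
CP4: 584.3 m
CP1: 622.0 m
CP3: 668.0 m
CP0: 806.0 m
The third-nearest is CP4 at 584.3 m.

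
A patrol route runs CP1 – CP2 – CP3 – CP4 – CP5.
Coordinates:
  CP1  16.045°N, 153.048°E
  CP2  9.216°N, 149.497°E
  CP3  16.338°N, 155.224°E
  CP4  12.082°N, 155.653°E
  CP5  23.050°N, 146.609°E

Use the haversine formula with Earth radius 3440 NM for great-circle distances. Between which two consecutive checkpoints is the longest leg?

CP4–CP5

Leg distances:
CP1→CP2: 459.7 NM
CP2→CP3: 543.2 NM
CP3→CP4: 256.7 NM
CP4→CP5: 837.0 NM
The longest leg is CP4–CP5 at 837.0 NM.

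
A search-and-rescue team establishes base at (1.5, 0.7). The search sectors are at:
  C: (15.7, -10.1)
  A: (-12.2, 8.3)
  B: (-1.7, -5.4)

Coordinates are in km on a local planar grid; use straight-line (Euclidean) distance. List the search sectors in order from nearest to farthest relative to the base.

B, A, C

Computing each straight-line distance from (1.5, 0.7):
B (-1.7, -5.4): 6.9 km
A (-12.2, 8.3): 15.7 km
C (15.7, -10.1): 17.8 km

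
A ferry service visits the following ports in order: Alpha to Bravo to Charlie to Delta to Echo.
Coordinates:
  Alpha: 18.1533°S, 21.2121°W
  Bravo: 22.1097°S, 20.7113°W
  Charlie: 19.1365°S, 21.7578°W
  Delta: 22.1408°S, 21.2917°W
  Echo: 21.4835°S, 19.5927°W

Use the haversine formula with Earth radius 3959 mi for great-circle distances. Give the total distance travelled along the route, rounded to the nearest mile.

819 mi

Leg distances:
Alpha→Bravo: 275.3 mi  (cumulative 275.3 mi)
Bravo→Charlie: 216.3 mi  (cumulative 491.6 mi)
Charlie→Delta: 209.8 mi  (cumulative 701.4 mi)
Delta→Echo: 118.1 mi  (cumulative 819.4 mi)
Total route length ≈ 819 mi.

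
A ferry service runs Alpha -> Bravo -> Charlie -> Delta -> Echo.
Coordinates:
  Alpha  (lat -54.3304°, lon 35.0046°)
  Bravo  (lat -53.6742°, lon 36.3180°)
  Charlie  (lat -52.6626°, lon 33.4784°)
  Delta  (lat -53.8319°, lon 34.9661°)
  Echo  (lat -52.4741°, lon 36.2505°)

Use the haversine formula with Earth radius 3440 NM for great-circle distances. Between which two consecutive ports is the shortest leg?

Leg distances:
Alpha→Bravo: 60.8 NM
Bravo→Charlie: 118.9 NM
Charlie→Delta: 88.2 NM
Delta→Echo: 93.7 NM
The shortest leg is Alpha–Bravo at 60.8 NM.

Alpha–Bravo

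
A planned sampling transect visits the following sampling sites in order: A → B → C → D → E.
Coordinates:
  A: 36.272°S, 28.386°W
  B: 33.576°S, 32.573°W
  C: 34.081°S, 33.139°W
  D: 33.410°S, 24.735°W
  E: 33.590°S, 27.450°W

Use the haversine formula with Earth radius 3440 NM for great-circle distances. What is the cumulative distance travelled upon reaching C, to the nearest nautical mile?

Leg distances:
A→B: 262.0 NM  (cumulative 262.0 NM)
B→C: 41.4 NM  (cumulative 303.5 NM)
Cumulative distance at C ≈ 303 NM.

303 NM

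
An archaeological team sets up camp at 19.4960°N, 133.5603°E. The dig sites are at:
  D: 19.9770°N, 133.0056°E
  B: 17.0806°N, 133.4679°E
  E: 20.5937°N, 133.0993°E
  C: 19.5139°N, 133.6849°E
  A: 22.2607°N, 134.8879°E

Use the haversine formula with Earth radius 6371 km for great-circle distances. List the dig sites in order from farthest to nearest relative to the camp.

Distances from the camp:
A 22.2607°N, 134.8879°E: 336.9 km
B 17.0806°N, 133.4679°E: 268.8 km
E 20.5937°N, 133.0993°E: 131.2 km
D 19.9770°N, 133.0056°E: 78.9 km
C 19.5139°N, 133.6849°E: 13.2 km

A, B, E, D, C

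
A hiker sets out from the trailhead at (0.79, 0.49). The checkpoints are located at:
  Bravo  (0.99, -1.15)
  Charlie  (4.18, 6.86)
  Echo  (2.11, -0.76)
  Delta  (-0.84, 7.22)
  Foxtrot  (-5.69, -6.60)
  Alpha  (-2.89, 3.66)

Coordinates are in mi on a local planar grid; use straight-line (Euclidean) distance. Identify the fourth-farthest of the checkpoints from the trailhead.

Alpha

Distance to each, sorted:
Foxtrot: 9.6 mi
Charlie: 7.2 mi
Delta: 6.9 mi
Alpha: 4.9 mi
Echo: 1.8 mi
Bravo: 1.7 mi
The fourth-farthest is Alpha at 4.9 mi.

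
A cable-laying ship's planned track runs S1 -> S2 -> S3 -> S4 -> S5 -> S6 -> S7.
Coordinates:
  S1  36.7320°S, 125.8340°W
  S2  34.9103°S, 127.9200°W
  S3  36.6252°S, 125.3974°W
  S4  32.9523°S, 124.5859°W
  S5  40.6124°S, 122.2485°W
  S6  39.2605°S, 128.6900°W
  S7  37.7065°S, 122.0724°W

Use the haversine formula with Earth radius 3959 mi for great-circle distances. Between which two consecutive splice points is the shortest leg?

Leg distances:
S1→S2: 171.8 mi
S2→S3: 184.5 mi
S3→S4: 257.9 mi
S4→S5: 544.8 mi
S5→S6: 353.7 mi
S6→S7: 373.6 mi
The shortest leg is S1–S2 at 171.8 mi.

S1–S2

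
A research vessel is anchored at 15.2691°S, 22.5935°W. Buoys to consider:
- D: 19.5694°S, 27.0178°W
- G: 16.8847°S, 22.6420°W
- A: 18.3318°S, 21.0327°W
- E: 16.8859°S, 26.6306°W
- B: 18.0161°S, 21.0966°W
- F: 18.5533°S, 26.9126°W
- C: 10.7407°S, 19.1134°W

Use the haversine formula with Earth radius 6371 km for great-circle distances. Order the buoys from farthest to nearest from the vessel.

D, C, F, E, A, B, G

Computing each great-circle distance from 15.2691°S, 22.5935°W:
D 19.5694°S, 27.0178°W: 670.0 km
C 10.7407°S, 19.1134°W: 629.0 km
F 18.5533°S, 26.9126°W: 586.9 km
E 16.8859°S, 26.6306°W: 467.3 km
A 18.3318°S, 21.0327°W: 378.9 km
B 18.0161°S, 21.0966°W: 344.6 km
G 16.8847°S, 22.6420°W: 179.7 km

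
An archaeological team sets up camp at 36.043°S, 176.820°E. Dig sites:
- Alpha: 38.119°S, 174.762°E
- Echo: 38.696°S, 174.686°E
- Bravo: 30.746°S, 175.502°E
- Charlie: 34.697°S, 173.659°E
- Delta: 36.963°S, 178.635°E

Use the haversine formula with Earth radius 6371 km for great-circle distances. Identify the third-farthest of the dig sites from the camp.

Distances from the camp (36.043°S, 176.820°E):
Bravo: 601.6 km
Echo: 350.1 km
Charlie: 323.3 km
Alpha: 294.3 km
Delta: 191.8 km
The third-farthest is Charlie at 323.3 km.

Charlie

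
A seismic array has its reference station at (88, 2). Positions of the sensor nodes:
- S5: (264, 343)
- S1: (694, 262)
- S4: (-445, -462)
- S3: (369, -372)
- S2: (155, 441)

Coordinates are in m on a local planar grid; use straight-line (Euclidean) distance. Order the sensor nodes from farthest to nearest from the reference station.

S4, S1, S3, S2, S5

Distances from the reference station:
S4 (-445, -462): 706.7 m
S1 (694, 262): 659.4 m
S3 (369, -372): 467.8 m
S2 (155, 441): 444.1 m
S5 (264, 343): 383.7 m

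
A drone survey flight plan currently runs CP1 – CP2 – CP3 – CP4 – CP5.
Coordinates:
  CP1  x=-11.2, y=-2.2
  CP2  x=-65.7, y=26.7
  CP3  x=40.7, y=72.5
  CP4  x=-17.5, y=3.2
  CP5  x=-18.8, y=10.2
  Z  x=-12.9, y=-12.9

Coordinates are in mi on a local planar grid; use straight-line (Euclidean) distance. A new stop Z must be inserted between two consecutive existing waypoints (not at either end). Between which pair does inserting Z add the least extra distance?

between CP1 and CP2

Added distance for inserting Z between each consecutive pair:
CP1–CP2: 15.1 mi
CP2–CP3: 51.0 mi
CP3–CP4: 27.1 mi
CP4–CP5: 33.5 mi
Smallest added distance is 15.1 mi, inserting between CP1 and CP2.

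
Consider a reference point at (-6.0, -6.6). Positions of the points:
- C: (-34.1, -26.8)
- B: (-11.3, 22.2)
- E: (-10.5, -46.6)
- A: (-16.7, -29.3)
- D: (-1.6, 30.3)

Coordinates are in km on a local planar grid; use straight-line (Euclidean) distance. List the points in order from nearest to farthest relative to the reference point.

A, B, C, D, E

Distances from the reference point:
A (-16.7, -29.3): 25.1 km
B (-11.3, 22.2): 29.3 km
C (-34.1, -26.8): 34.6 km
D (-1.6, 30.3): 37.2 km
E (-10.5, -46.6): 40.3 km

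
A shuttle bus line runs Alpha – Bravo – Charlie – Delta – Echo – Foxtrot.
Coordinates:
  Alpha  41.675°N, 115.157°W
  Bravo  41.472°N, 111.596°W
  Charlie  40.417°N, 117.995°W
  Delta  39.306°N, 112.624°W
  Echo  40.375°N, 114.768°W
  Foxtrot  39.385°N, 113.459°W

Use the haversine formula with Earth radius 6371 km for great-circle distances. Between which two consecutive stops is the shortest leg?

Leg distances:
Alpha→Bravo: 297.1 km
Bravo→Charlie: 550.0 km
Charlie→Delta: 474.7 km
Delta→Echo: 218.2 km
Echo→Foxtrot: 156.8 km
The shortest leg is Echo–Foxtrot at 156.8 km.

Echo–Foxtrot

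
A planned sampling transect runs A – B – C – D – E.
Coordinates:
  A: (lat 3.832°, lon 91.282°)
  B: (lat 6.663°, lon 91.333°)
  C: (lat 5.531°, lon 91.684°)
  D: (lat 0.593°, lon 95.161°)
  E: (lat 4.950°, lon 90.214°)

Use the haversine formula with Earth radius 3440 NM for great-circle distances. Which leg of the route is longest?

Leg distances:
A→B: 170.0 NM
B→C: 71.1 NM
C→D: 362.4 NM
D→E: 395.5 NM
The longest leg is D–E at 395.5 NM.

D–E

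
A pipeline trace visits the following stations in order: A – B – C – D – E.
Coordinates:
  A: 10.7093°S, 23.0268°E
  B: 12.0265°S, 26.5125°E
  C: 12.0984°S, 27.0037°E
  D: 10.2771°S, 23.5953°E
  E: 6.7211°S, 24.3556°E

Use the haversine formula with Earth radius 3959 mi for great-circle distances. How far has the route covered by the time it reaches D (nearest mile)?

550 mi

Leg distances:
A→B: 253.1 mi  (cumulative 253.1 mi)
B→C: 33.6 mi  (cumulative 286.6 mi)
C→D: 263.1 mi  (cumulative 549.7 mi)
Cumulative distance at D ≈ 550 mi.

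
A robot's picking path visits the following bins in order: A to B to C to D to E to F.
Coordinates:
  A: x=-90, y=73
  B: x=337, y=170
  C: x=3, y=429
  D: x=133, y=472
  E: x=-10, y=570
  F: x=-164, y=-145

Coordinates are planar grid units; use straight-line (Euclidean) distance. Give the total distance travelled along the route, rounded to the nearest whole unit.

1902

Leg distances:
A→B: 437.9  (cumulative 437.9)
B→C: 422.7  (cumulative 860.5)
C→D: 136.9  (cumulative 997.5)
D→E: 173.4  (cumulative 1170.8)
E→F: 731.4  (cumulative 1902.2)
Total route length ≈ 1902.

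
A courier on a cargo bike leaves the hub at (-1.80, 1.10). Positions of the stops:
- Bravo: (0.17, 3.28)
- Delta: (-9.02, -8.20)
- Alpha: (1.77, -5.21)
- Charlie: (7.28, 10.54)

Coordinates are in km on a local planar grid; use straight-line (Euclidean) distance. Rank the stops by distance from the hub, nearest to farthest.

Distances from the hub:
Bravo (0.17, 3.28): 2.9 km
Alpha (1.77, -5.21): 7.2 km
Delta (-9.02, -8.20): 11.8 km
Charlie (7.28, 10.54): 13.1 km

Bravo, Alpha, Delta, Charlie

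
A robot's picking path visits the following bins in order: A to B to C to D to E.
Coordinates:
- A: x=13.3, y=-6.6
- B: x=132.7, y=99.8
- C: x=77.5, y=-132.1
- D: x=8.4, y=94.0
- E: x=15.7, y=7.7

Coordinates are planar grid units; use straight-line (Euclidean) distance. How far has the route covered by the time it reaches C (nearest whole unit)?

Leg distances:
A→B: 159.9  (cumulative 159.9)
B→C: 238.4  (cumulative 398.3)
Cumulative distance at C ≈ 398.

398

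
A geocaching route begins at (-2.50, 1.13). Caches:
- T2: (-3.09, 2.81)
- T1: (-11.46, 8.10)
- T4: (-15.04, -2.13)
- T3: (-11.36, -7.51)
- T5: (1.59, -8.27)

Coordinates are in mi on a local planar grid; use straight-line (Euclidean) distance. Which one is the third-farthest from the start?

T1

Distance to each, sorted:
T4: 13.0 mi
T3: 12.4 mi
T1: 11.4 mi
T5: 10.3 mi
T2: 1.8 mi
The third-farthest is T1 at 11.4 mi.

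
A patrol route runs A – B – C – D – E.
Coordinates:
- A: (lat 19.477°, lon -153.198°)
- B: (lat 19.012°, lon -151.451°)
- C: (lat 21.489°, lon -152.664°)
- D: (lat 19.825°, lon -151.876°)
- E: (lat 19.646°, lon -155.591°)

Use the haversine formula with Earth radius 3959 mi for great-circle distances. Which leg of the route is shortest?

Leg distances:
A→B: 118.4 mi
B→C: 188.4 mi
C→D: 125.8 mi
D→E: 241.9 mi
The shortest leg is A–B at 118.4 mi.

A–B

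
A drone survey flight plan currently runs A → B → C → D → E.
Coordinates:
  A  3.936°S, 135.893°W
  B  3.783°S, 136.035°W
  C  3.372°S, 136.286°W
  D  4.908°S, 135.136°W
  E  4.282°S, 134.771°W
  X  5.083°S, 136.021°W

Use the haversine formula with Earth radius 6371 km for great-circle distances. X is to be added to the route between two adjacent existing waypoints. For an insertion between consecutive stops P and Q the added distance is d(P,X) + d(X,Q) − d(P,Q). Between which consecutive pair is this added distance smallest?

Added distance for inserting X between each consecutive pair:
A–B: 249.7 km
B–C: 283.6 km
C–D: 79.3 km
D–E: 184.1 km
Smallest added distance is 79.3 km, inserting between C and D.

between C and D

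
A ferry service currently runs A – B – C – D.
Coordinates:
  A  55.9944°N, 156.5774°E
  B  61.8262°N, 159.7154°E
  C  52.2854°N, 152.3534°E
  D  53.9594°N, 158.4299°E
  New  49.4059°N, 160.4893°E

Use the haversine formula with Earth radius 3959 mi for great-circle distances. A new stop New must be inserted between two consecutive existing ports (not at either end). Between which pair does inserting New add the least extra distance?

Added distance for inserting New between each consecutive pair:
A–B: 924.2 mi
B–C: 551.4 mi
C–D: 456.2 mi
Smallest added distance is 456.2 mi, inserting between C and D.

between C and D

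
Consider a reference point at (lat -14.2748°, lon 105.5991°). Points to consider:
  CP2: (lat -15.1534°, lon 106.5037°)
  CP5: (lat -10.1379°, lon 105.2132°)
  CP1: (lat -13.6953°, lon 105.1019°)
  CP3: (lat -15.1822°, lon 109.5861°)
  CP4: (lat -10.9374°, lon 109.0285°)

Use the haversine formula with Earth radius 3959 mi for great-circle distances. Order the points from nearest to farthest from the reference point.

CP1, CP2, CP3, CP5, CP4

Distance from the reference point at (lat -14.2748°, lon 105.5991°) to each:
CP1 (lat -13.6953°, lon 105.1019°): 52.1 mi
CP2 (lat -15.1534°, lon 106.5037°): 85.7 mi
CP3 (lat -15.1822°, lon 109.5861°): 273.7 mi
CP5 (lat -10.1379°, lon 105.2132°): 287.0 mi
CP4 (lat -10.9374°, lon 109.0285°): 326.6 mi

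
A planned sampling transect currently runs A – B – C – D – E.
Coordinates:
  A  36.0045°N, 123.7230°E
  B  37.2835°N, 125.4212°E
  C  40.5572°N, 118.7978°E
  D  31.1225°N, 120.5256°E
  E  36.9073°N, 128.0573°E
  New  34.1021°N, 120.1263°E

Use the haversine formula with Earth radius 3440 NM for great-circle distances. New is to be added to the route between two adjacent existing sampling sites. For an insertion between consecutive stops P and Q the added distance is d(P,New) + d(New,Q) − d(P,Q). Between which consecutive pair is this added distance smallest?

Added distance for inserting New between each consecutive pair:
A–B: 419.3 NM
B–C: 347.4 NM
C–D: 0.1 NM
D–E: 91.8 NM
Smallest added distance is 0.1 NM, inserting between C and D.

between C and D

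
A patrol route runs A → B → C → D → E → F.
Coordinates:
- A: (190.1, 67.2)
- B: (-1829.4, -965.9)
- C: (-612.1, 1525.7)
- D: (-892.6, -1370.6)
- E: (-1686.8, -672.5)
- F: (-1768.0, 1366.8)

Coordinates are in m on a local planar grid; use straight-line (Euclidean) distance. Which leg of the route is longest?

Leg distances:
A→B: 2268.4 m
B→C: 2773.1 m
C→D: 2909.9 m
D→E: 1057.4 m
E→F: 2040.9 m
The longest leg is C–D at 2909.9 m.

C–D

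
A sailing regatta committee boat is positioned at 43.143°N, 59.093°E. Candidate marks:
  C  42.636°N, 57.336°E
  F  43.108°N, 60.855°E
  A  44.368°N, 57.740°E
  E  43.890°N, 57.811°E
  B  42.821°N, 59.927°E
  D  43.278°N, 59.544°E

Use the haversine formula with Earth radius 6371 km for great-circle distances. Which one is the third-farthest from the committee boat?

Distance to each, sorted:
A: 174.2 km
C: 153.8 km
F: 143.0 km
E: 132.6 km
B: 76.7 km
D: 39.5 km
The third-farthest is F at 143.0 km.

F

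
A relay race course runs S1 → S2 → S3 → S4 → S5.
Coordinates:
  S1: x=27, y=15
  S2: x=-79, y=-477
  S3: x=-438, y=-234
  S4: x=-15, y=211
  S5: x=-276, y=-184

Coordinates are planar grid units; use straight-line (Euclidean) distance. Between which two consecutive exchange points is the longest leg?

S3–S4

Leg distances:
S1→S2: 503.3
S2→S3: 433.5
S3→S4: 614.0
S4→S5: 473.4
The longest leg is S3–S4 at 614.0.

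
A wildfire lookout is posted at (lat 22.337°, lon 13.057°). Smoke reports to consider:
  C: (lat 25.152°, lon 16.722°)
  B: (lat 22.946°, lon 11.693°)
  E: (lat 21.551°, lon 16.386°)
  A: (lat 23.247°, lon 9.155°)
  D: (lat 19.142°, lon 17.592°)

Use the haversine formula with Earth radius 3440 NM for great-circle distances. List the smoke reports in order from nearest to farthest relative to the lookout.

B, E, A, C, D

Distances from the lookout:
B (lat 22.946°, lon 11.693°): 84.0 NM
E (lat 21.551°, lon 16.386°): 191.3 NM
A (lat 23.247°, lon 9.155°): 222.8 NM
C (lat 25.152°, lon 16.722°): 262.9 NM
D (lat 19.142°, lon 17.592°): 318.8 NM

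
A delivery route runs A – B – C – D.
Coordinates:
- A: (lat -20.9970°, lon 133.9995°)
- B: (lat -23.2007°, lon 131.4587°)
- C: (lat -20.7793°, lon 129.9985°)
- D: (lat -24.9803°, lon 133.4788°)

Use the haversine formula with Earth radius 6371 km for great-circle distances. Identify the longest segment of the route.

C–D

Leg distances:
A→B: 358.5 km
B→C: 308.5 km
C→D: 587.6 km
The longest leg is C–D at 587.6 km.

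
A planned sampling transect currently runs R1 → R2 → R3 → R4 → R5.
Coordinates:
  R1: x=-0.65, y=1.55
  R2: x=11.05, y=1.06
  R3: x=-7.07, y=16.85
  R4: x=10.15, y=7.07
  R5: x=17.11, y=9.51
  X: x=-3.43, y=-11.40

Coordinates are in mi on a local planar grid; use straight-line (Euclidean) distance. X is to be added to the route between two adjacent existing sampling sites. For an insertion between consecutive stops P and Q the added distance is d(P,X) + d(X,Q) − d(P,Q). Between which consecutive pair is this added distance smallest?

between R1 and R2

Added distance for inserting X between each consecutive pair:
R1–R2: 20.6 mi
R2–R3: 23.6 mi
R3–R4: 31.6 mi
R4–R5: 44.9 mi
Smallest added distance is 20.6 mi, inserting between R1 and R2.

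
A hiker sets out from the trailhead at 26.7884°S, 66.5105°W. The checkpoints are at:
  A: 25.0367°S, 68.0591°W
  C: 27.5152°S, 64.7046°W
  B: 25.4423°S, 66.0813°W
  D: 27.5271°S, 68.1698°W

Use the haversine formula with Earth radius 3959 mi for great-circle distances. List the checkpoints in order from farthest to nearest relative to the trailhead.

A, C, D, B

Distance from the trailhead at 26.7884°S, 66.5105°W to each:
A 25.0367°S, 68.0591°W: 154.6 mi
C 27.5152°S, 64.7046°W: 121.9 mi
D 27.5271°S, 68.1698°W: 114.1 mi
B 25.4423°S, 66.0813°W: 96.7 mi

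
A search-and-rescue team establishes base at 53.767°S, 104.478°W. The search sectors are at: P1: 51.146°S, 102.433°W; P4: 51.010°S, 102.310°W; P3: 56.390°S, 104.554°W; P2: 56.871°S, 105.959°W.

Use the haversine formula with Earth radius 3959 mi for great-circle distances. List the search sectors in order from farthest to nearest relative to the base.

Distances from the base:
P2 56.871°S, 105.959°W: 222.2 mi
P4 51.010°S, 102.310°W: 211.3 mi
P1 51.146°S, 102.433°W: 200.5 mi
P3 56.390°S, 104.554°W: 181.3 mi

P2, P4, P1, P3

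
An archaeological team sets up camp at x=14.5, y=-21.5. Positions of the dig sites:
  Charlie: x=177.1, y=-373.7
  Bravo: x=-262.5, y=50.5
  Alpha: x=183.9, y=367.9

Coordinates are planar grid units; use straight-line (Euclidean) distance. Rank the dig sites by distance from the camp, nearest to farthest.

Distance from the camp at x=14.5, y=-21.5 to each:
Bravo x=-262.5, y=50.5: 286.2
Charlie x=177.1, y=-373.7: 387.9
Alpha x=183.9, y=367.9: 424.7

Bravo, Charlie, Alpha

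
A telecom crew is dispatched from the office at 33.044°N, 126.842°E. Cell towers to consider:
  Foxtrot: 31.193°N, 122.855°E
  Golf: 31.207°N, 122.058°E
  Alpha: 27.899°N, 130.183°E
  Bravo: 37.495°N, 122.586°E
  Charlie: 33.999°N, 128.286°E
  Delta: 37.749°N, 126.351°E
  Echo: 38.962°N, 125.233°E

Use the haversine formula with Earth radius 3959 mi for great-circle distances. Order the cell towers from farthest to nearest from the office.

Computing each great-circle distance from 33.044°N, 126.842°E:
Echo 38.962°N, 125.233°E: 418.7 mi
Alpha 27.899°N, 130.183°E: 407.3 mi
Bravo 37.495°N, 122.586°E: 390.1 mi
Delta 37.749°N, 126.351°E: 326.3 mi
Golf 31.207°N, 122.058°E: 307.3 mi
Foxtrot 31.193°N, 122.855°E: 266.1 mi
Charlie 33.999°N, 128.286°E: 106.2 mi

Echo, Alpha, Bravo, Delta, Golf, Foxtrot, Charlie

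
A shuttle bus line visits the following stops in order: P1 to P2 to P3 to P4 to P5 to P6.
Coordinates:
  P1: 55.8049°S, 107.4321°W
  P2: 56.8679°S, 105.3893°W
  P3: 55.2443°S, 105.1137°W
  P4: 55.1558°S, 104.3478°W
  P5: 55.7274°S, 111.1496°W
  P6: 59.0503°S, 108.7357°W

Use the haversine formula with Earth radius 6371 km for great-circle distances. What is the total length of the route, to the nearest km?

1234 km

Leg distances:
P1→P2: 172.7 km  (cumulative 172.7 km)
P2→P3: 181.3 km  (cumulative 354.0 km)
P3→P4: 49.6 km  (cumulative 403.6 km)
P4→P5: 433.5 km  (cumulative 837.1 km)
P5→P6: 396.7 km  (cumulative 1233.9 km)
Total route length ≈ 1234 km.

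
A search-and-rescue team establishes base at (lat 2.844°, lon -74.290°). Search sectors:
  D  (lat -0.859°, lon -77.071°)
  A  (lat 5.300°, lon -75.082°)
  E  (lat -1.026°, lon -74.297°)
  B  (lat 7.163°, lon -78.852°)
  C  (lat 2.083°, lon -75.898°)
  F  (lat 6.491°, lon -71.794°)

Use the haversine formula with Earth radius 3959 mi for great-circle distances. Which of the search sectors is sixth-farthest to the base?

C

Distances from the base ((lat 2.844°, lon -74.290°)):
B: 433.2 mi
D: 320.0 mi
F: 305.0 mi
E: 267.4 mi
A: 178.3 mi
C: 122.8 mi
The sixth-farthest is C at 122.8 mi.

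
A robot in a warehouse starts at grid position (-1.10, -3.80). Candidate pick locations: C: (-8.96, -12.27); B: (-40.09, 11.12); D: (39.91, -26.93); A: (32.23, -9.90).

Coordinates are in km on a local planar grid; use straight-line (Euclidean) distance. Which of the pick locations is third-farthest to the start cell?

A

Distances from the start cell ((-1.10, -3.80)):
D: 47.1 km
B: 41.7 km
A: 33.9 km
C: 11.6 km
The third-farthest is A at 33.9 km.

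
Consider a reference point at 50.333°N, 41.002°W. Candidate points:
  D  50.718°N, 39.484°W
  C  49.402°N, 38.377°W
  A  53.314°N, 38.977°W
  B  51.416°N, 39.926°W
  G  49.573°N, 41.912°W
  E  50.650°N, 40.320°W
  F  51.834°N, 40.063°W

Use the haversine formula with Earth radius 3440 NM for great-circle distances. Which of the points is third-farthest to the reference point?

Distances from the reference point (50.333°N, 41.002°W):
A: 194.1 NM
C: 115.9 NM
F: 96.8 NM
B: 76.7 NM
D: 62.4 NM
G: 57.6 NM
E: 32.3 NM
The third-farthest is F at 96.8 NM.

F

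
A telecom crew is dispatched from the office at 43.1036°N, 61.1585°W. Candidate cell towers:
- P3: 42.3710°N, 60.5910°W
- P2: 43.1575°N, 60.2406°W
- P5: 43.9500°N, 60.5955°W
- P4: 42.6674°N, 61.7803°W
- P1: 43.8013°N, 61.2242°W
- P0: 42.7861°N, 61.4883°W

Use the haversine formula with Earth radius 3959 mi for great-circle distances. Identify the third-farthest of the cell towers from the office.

Distance to each, sorted:
P5: 64.9 mi
P3: 58.2 mi
P1: 48.3 mi
P2: 46.4 mi
P4: 43.6 mi
P0: 27.6 mi
The third-farthest is P1 at 48.3 mi.

P1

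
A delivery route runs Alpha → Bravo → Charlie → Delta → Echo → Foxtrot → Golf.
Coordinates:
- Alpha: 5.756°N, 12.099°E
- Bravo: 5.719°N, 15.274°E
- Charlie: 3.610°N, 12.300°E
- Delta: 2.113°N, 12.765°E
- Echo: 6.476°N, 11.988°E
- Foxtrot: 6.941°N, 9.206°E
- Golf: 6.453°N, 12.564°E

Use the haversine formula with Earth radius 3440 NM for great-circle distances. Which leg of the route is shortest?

Leg distances:
Alpha→Bravo: 189.7 NM
Bravo→Charlie: 218.4 NM
Charlie→Delta: 94.1 NM
Delta→Echo: 266.0 NM
Echo→Foxtrot: 168.2 NM
Foxtrot→Golf: 202.4 NM
The shortest leg is Charlie–Delta at 94.1 NM.

Charlie–Delta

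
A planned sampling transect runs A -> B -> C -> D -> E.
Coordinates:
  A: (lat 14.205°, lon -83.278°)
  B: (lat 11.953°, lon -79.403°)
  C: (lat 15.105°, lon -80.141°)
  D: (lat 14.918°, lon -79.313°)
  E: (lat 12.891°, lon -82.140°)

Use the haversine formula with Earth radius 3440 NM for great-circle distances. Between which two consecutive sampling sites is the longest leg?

A–B

Leg distances:
A→B: 263.9 NM
B→C: 194.1 NM
C→D: 49.3 NM
D→E: 204.8 NM
The longest leg is A–B at 263.9 NM.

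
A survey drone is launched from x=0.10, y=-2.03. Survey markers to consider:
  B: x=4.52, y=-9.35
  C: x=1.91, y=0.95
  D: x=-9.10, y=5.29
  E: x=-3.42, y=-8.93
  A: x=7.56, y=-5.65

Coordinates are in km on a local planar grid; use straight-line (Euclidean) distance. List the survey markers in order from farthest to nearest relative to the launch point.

D, B, A, E, C

Distances from the launch point:
D x=-9.10, y=5.29: 11.8 km
B x=4.52, y=-9.35: 8.6 km
A x=7.56, y=-5.65: 8.3 km
E x=-3.42, y=-8.93: 7.7 km
C x=1.91, y=0.95: 3.5 km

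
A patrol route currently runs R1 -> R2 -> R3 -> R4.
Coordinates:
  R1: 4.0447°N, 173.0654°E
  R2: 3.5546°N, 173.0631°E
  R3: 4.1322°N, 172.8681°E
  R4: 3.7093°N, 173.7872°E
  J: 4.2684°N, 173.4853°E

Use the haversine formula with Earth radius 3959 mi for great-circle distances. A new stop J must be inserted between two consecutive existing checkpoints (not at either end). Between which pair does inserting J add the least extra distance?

Added distance for inserting J between each consecutive pair:
R1–R2: 56.2 mi
R2–R3: 58.7 mi
R3–R4: 17.7 mi
Smallest added distance is 17.7 mi, inserting between R3 and R4.

between R3 and R4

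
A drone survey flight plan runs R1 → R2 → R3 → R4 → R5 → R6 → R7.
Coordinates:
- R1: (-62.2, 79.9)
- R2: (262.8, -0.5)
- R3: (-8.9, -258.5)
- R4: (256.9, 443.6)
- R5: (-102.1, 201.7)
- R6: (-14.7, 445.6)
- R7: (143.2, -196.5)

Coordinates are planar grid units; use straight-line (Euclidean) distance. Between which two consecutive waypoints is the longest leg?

R3–R4

Leg distances:
R1→R2: 334.8
R2→R3: 374.7
R3→R4: 750.7
R4→R5: 432.9
R5→R6: 259.1
R6→R7: 661.2
The longest leg is R3–R4 at 750.7.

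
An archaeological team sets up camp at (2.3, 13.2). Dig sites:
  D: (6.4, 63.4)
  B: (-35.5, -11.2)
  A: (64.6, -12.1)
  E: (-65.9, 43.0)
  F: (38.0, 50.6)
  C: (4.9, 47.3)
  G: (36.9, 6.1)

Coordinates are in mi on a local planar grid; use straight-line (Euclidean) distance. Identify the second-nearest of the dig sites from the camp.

G

Distance to each, sorted:
C: 34.2 mi
G: 35.3 mi
B: 45.0 mi
D: 50.4 mi
F: 51.7 mi
A: 67.2 mi
E: 74.4 mi
The second-nearest is G at 35.3 mi.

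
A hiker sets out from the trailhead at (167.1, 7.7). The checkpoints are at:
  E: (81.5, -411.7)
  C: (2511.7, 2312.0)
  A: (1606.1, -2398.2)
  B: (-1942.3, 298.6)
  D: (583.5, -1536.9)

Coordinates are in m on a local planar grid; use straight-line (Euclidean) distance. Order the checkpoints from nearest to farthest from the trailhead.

Distances from the trailhead:
E (81.5, -411.7): 428.0 m
D (583.5, -1536.9): 1599.7 m
B (-1942.3, 298.6): 2129.4 m
A (1606.1, -2398.2): 2803.4 m
C (2511.7, 2312.0): 3287.4 m

E, D, B, A, C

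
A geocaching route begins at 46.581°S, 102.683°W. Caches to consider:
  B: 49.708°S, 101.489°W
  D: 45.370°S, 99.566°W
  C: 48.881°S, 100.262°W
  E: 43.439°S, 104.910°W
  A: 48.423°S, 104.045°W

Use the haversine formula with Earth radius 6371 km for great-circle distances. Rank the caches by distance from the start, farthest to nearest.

Distances from the start:
E 43.439°S, 104.910°W: 390.7 km
B 49.708°S, 101.489°W: 358.8 km
C 48.881°S, 100.262°W: 313.3 km
D 45.370°S, 99.566°W: 275.9 km
A 48.423°S, 104.045°W: 228.9 km

E, B, C, D, A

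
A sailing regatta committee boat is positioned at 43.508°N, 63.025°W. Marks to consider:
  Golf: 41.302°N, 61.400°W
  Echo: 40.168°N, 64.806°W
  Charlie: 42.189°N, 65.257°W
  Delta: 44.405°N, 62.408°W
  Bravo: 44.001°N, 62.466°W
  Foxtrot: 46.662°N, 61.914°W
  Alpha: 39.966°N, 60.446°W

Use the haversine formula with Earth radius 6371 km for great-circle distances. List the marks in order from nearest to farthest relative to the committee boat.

Bravo, Delta, Charlie, Golf, Foxtrot, Echo, Alpha

Distances from the committee boat:
Bravo 44.001°N, 62.466°W: 70.9 km
Delta 44.405°N, 62.408°W: 111.3 km
Charlie 42.189°N, 65.257°W: 233.7 km
Golf 41.302°N, 61.400°W: 279.2 km
Foxtrot 46.662°N, 61.914°W: 361.4 km
Echo 40.168°N, 64.806°W: 399.6 km
Alpha 39.966°N, 60.446°W: 448.2 km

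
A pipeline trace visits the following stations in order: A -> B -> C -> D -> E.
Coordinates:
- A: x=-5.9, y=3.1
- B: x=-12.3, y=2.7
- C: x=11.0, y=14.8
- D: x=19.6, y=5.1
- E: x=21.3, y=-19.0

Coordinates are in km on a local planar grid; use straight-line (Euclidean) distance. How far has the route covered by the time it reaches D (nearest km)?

Leg distances:
A→B: 6.4 km  (cumulative 6.4 km)
B→C: 26.3 km  (cumulative 32.7 km)
C→D: 13.0 km  (cumulative 45.6 km)
Cumulative distance at D ≈ 46 km.

46 km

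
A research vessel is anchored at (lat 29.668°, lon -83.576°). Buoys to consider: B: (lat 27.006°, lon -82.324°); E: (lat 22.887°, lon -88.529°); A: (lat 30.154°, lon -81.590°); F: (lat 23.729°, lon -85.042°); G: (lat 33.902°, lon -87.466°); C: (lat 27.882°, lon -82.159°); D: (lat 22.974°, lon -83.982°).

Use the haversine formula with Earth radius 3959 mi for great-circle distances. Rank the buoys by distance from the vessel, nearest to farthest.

A, C, B, G, F, D, E

Distance from the vessel at (lat 29.668°, lon -83.576°) to each:
A (lat 30.154°, lon -81.590°): 123.6 mi
C (lat 27.882°, lon -82.159°): 150.3 mi
B (lat 27.006°, lon -82.324°): 199.1 mi
G (lat 33.902°, lon -87.466°): 371.1 mi
F (lat 23.729°, lon -85.042°): 420.2 mi
D (lat 22.974°, lon -83.982°): 463.2 mi
E (lat 22.887°, lon -88.529°): 559.9 mi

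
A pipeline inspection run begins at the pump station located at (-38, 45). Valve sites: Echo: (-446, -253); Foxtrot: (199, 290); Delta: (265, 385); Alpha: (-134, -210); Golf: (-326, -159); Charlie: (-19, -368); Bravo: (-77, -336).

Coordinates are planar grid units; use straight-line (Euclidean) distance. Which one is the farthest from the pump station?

Echo

Distance to each, sorted:
Echo: 505.2
Delta: 455.4
Charlie: 413.4
Bravo: 383.0
Golf: 352.9
Foxtrot: 340.9
Alpha: 272.5
The farthest is Echo at 505.2.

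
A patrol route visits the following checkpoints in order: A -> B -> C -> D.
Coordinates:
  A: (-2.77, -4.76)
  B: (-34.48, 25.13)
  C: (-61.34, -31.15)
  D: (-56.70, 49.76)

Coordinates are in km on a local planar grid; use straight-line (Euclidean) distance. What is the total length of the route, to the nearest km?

Leg distances:
A→B: 43.6 km  (cumulative 43.6 km)
B→C: 62.4 km  (cumulative 105.9 km)
C→D: 81.0 km  (cumulative 187.0 km)
Total route length ≈ 187 km.

187 km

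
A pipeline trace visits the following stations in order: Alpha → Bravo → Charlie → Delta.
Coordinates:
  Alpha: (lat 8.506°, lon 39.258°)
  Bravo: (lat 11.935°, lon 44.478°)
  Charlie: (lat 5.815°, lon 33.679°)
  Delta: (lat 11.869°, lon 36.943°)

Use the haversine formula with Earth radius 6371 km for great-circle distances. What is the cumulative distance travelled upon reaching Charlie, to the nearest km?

Leg distances:
Alpha→Bravo: 686.7 km  (cumulative 686.7 km)
Bravo→Charlie: 1367.2 km  (cumulative 2053.9 km)
Cumulative distance at Charlie ≈ 2054 km.

2054 km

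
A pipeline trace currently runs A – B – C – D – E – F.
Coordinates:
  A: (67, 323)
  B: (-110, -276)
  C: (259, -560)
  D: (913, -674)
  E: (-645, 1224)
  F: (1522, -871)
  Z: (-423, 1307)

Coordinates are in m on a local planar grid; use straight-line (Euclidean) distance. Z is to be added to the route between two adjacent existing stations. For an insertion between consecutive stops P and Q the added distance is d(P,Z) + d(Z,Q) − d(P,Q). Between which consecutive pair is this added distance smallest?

Added distance for inserting Z between each consecutive pair:
A–B: 2088.3 m
B–C: 3135.7 m
C–D: 3713.2 m
D–E: 170.9 m
E–F: 142.9 m
Smallest added distance is 142.9 m, inserting between E and F.

between E and F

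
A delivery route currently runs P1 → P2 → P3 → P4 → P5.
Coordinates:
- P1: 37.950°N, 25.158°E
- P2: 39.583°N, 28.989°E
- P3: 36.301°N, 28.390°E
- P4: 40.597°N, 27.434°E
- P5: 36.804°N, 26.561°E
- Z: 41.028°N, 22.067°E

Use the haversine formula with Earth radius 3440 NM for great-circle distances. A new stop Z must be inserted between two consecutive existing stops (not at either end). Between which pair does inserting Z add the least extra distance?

between P4 and P5

Added distance for inserting Z between each consecutive pair:
P1–P2: 357.9 NM
P2–P3: 539.6 NM
P3–P4: 393.6 NM
P4–P5: 343.0 NM
Smallest added distance is 343.0 NM, inserting between P4 and P5.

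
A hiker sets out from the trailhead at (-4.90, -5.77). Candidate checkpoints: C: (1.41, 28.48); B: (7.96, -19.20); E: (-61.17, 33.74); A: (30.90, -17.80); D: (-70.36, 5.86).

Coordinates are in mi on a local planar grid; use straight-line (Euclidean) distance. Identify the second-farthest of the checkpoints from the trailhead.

Distances from the trailhead ((-4.90, -5.77)):
E: 68.8 mi
D: 66.5 mi
A: 37.8 mi
C: 34.8 mi
B: 18.6 mi
The second-farthest is D at 66.5 mi.

D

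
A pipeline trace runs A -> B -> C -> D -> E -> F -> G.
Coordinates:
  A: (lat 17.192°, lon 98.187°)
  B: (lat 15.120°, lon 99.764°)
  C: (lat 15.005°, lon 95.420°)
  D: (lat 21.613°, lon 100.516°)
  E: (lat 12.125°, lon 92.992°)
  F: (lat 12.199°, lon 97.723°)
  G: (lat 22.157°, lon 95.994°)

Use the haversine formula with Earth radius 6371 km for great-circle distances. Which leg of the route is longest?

D–E

Leg distances:
A→B: 285.4 km
B→C: 466.6 km
C→D: 910.4 km
D→E: 1323.7 km
E→F: 514.3 km
F→G: 1122.4 km
The longest leg is D–E at 1323.7 km.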